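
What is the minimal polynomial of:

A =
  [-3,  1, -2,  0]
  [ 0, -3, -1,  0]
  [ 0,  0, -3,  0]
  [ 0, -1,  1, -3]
x^3 + 9*x^2 + 27*x + 27

The characteristic polynomial is χ_A(x) = (x + 3)^4, so the eigenvalues are known. The minimal polynomial is
  m_A(x) = Π_λ (x − λ)^{k_λ}
where k_λ is the size of the *largest* Jordan block for λ (equivalently, the smallest k with (A − λI)^k v = 0 for every generalised eigenvector v of λ).

  λ = -3: largest Jordan block has size 3, contributing (x + 3)^3

So m_A(x) = (x + 3)^3 = x^3 + 9*x^2 + 27*x + 27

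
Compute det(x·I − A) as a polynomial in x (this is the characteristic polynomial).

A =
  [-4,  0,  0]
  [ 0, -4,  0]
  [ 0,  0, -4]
x^3 + 12*x^2 + 48*x + 64

Expanding det(x·I − A) (e.g. by cofactor expansion or by noting that A is similar to its Jordan form J, which has the same characteristic polynomial as A) gives
  χ_A(x) = x^3 + 12*x^2 + 48*x + 64
which factors as (x + 4)^3. The eigenvalues (with algebraic multiplicities) are λ = -4 with multiplicity 3.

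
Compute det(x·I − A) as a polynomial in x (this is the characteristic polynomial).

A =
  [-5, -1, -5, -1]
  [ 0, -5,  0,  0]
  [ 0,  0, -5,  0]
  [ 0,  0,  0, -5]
x^4 + 20*x^3 + 150*x^2 + 500*x + 625

Expanding det(x·I − A) (e.g. by cofactor expansion or by noting that A is similar to its Jordan form J, which has the same characteristic polynomial as A) gives
  χ_A(x) = x^4 + 20*x^3 + 150*x^2 + 500*x + 625
which factors as (x + 5)^4. The eigenvalues (with algebraic multiplicities) are λ = -5 with multiplicity 4.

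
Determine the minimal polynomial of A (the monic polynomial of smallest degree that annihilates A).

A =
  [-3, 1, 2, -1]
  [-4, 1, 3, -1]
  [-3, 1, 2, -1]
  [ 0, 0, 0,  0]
x^3

The characteristic polynomial is χ_A(x) = x^4, so the eigenvalues are known. The minimal polynomial is
  m_A(x) = Π_λ (x − λ)^{k_λ}
where k_λ is the size of the *largest* Jordan block for λ (equivalently, the smallest k with (A − λI)^k v = 0 for every generalised eigenvector v of λ).

  λ = 0: largest Jordan block has size 3, contributing (x − 0)^3

So m_A(x) = x^3 = x^3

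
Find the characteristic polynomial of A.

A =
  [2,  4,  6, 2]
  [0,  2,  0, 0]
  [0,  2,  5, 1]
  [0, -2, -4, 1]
x^4 - 10*x^3 + 37*x^2 - 60*x + 36

Expanding det(x·I − A) (e.g. by cofactor expansion or by noting that A is similar to its Jordan form J, which has the same characteristic polynomial as A) gives
  χ_A(x) = x^4 - 10*x^3 + 37*x^2 - 60*x + 36
which factors as (x - 3)^2*(x - 2)^2. The eigenvalues (with algebraic multiplicities) are λ = 2 with multiplicity 2, λ = 3 with multiplicity 2.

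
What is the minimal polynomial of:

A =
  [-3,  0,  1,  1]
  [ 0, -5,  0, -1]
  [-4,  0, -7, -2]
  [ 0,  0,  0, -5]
x^2 + 10*x + 25

The characteristic polynomial is χ_A(x) = (x + 5)^4, so the eigenvalues are known. The minimal polynomial is
  m_A(x) = Π_λ (x − λ)^{k_λ}
where k_λ is the size of the *largest* Jordan block for λ (equivalently, the smallest k with (A − λI)^k v = 0 for every generalised eigenvector v of λ).

  λ = -5: largest Jordan block has size 2, contributing (x + 5)^2

So m_A(x) = (x + 5)^2 = x^2 + 10*x + 25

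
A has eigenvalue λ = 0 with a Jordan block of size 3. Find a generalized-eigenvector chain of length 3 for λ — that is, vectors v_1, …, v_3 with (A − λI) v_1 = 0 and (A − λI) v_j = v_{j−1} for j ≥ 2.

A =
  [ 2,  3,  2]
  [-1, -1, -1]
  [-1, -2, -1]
A Jordan chain for λ = 0 of length 3:
v_1 = (-1, 0, 1)ᵀ
v_2 = (2, -1, -1)ᵀ
v_3 = (1, 0, 0)ᵀ

Let N = A − (0)·I. We want v_3 with N^3 v_3 = 0 but N^2 v_3 ≠ 0; then v_{j-1} := N · v_j for j = 3, …, 2.

Pick v_3 = (1, 0, 0)ᵀ.
Then v_2 = N · v_3 = (2, -1, -1)ᵀ.
Then v_1 = N · v_2 = (-1, 0, 1)ᵀ.

Sanity check: (A − (0)·I) v_1 = (0, 0, 0)ᵀ = 0. ✓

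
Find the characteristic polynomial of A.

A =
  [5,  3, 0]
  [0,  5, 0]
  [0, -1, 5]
x^3 - 15*x^2 + 75*x - 125

Expanding det(x·I − A) (e.g. by cofactor expansion or by noting that A is similar to its Jordan form J, which has the same characteristic polynomial as A) gives
  χ_A(x) = x^3 - 15*x^2 + 75*x - 125
which factors as (x - 5)^3. The eigenvalues (with algebraic multiplicities) are λ = 5 with multiplicity 3.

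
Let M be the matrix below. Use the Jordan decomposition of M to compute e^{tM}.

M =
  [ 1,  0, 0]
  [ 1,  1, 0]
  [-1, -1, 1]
e^{tM} =
  [exp(t), 0, 0]
  [t*exp(t), exp(t), 0]
  [-t^2*exp(t)/2 - t*exp(t), -t*exp(t), exp(t)]

Strategy: write M = P · J · P⁻¹ where J is a Jordan canonical form, so e^{tM} = P · e^{tJ} · P⁻¹, and e^{tJ} can be computed block-by-block.

M has Jordan form
J =
  [1, 1, 0]
  [0, 1, 1]
  [0, 0, 1]
(up to reordering of blocks).

Per-block formulas:
  For a 3×3 Jordan block J_3(1): exp(t · J_3(1)) = e^(1t)·(I + t·N + (t^2/2)·N^2), where N is the 3×3 nilpotent shift.

After assembling e^{tJ} and conjugating by P, we get:

e^{tM} =
  [exp(t), 0, 0]
  [t*exp(t), exp(t), 0]
  [-t^2*exp(t)/2 - t*exp(t), -t*exp(t), exp(t)]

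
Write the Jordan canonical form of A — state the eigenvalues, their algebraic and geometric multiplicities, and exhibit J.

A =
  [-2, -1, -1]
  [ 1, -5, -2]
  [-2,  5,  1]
J_3(-2)

The characteristic polynomial is
  det(x·I − A) = x^3 + 6*x^2 + 12*x + 8 = (x + 2)^3

Eigenvalues and multiplicities (the geometric multiplicity of λ is n − rank(A − λI), which equals the number of Jordan blocks for λ):
  λ = -2: algebraic multiplicity = 3, geometric multiplicity = 1

Determining the block sizes for each eigenvalue:
  λ = -2: one block (gm = 1), so the single block has size am = 3 → block sizes [3]

Assembling the blocks gives a Jordan form
J =
  [-2,  1,  0]
  [ 0, -2,  1]
  [ 0,  0, -2]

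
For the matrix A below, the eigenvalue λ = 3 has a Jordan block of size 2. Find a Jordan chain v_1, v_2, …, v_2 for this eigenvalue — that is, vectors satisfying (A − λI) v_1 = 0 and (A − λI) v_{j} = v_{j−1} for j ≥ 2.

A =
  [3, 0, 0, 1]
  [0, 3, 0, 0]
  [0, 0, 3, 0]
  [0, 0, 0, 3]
A Jordan chain for λ = 3 of length 2:
v_1 = (1, 0, 0, 0)ᵀ
v_2 = (0, 0, 0, 1)ᵀ

Let N = A − (3)·I. We want v_2 with N^2 v_2 = 0 but N^1 v_2 ≠ 0; then v_{j-1} := N · v_j for j = 2, …, 2.

Pick v_2 = (0, 0, 0, 1)ᵀ.
Then v_1 = N · v_2 = (1, 0, 0, 0)ᵀ.

Sanity check: (A − (3)·I) v_1 = (0, 0, 0, 0)ᵀ = 0. ✓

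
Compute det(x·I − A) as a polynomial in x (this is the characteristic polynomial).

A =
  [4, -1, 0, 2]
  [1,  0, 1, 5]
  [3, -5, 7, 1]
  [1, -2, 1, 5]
x^4 - 16*x^3 + 96*x^2 - 256*x + 256

Expanding det(x·I − A) (e.g. by cofactor expansion or by noting that A is similar to its Jordan form J, which has the same characteristic polynomial as A) gives
  χ_A(x) = x^4 - 16*x^3 + 96*x^2 - 256*x + 256
which factors as (x - 4)^4. The eigenvalues (with algebraic multiplicities) are λ = 4 with multiplicity 4.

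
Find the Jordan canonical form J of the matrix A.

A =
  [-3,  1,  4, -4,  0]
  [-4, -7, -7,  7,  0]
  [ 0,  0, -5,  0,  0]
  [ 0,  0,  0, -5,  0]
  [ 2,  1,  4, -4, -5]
J_3(-5) ⊕ J_1(-5) ⊕ J_1(-5)

The characteristic polynomial is
  det(x·I − A) = x^5 + 25*x^4 + 250*x^3 + 1250*x^2 + 3125*x + 3125 = (x + 5)^5

Eigenvalues and multiplicities (the geometric multiplicity of λ is n − rank(A − λI), which equals the number of Jordan blocks for λ):
  λ = -5: algebraic multiplicity = 5, geometric multiplicity = 3

Determining the block sizes for each eigenvalue:
  λ = -5: with am = 5 and gm = 3, the partition is not yet determined (e.g. several partitions of 5 into 3 parts exist). Let N = A − (-5)·I. Computing rank(N^1) = 2, rank(N^2) = 1, rank(N^3) = 0; the number of blocks of size ≥ j is rank(N^{j−1}) − rank(N^j), giving [3, 1, 1]. So we have 1 block(s) of size 3, 2 block(s) of size 1 → block sizes [3, 1, 1]

Assembling the blocks gives a Jordan form
J =
  [-5,  1,  0,  0,  0]
  [ 0, -5,  1,  0,  0]
  [ 0,  0, -5,  0,  0]
  [ 0,  0,  0, -5,  0]
  [ 0,  0,  0,  0, -5]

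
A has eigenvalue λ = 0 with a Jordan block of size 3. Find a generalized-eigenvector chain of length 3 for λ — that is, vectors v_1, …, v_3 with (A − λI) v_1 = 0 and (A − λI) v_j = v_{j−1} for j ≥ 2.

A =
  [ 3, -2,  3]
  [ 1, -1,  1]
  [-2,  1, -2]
A Jordan chain for λ = 0 of length 3:
v_1 = (1, 0, -1)ᵀ
v_2 = (3, 1, -2)ᵀ
v_3 = (1, 0, 0)ᵀ

Let N = A − (0)·I. We want v_3 with N^3 v_3 = 0 but N^2 v_3 ≠ 0; then v_{j-1} := N · v_j for j = 3, …, 2.

Pick v_3 = (1, 0, 0)ᵀ.
Then v_2 = N · v_3 = (3, 1, -2)ᵀ.
Then v_1 = N · v_2 = (1, 0, -1)ᵀ.

Sanity check: (A − (0)·I) v_1 = (0, 0, 0)ᵀ = 0. ✓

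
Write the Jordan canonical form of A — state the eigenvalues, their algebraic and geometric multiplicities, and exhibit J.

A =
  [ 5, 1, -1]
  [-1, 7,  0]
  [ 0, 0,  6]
J_3(6)

The characteristic polynomial is
  det(x·I − A) = x^3 - 18*x^2 + 108*x - 216 = (x - 6)^3

Eigenvalues and multiplicities (the geometric multiplicity of λ is n − rank(A − λI), which equals the number of Jordan blocks for λ):
  λ = 6: algebraic multiplicity = 3, geometric multiplicity = 1

Determining the block sizes for each eigenvalue:
  λ = 6: one block (gm = 1), so the single block has size am = 3 → block sizes [3]

Assembling the blocks gives a Jordan form
J =
  [6, 1, 0]
  [0, 6, 1]
  [0, 0, 6]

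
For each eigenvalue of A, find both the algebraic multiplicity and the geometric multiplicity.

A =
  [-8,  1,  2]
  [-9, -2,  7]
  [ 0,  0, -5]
λ = -5: alg = 3, geom = 1

Step 1 — factor the characteristic polynomial to read off the algebraic multiplicities:
  χ_A(x) = (x + 5)^3

Step 2 — compute geometric multiplicities via the rank-nullity identity g(λ) = n − rank(A − λI):
  rank(A − (-5)·I) = 2, so dim ker(A − (-5)·I) = n − 2 = 1

Summary:
  λ = -5: algebraic multiplicity = 3, geometric multiplicity = 1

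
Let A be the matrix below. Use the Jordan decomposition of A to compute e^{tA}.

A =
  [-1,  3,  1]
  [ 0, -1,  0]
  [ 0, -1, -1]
e^{tA} =
  [exp(-t), -t^2*exp(-t)/2 + 3*t*exp(-t), t*exp(-t)]
  [0, exp(-t), 0]
  [0, -t*exp(-t), exp(-t)]

Strategy: write A = P · J · P⁻¹ where J is a Jordan canonical form, so e^{tA} = P · e^{tJ} · P⁻¹, and e^{tJ} can be computed block-by-block.

A has Jordan form
J =
  [-1,  1,  0]
  [ 0, -1,  1]
  [ 0,  0, -1]
(up to reordering of blocks).

Per-block formulas:
  For a 3×3 Jordan block J_3(-1): exp(t · J_3(-1)) = e^(-1t)·(I + t·N + (t^2/2)·N^2), where N is the 3×3 nilpotent shift.

After assembling e^{tJ} and conjugating by P, we get:

e^{tA} =
  [exp(-t), -t^2*exp(-t)/2 + 3*t*exp(-t), t*exp(-t)]
  [0, exp(-t), 0]
  [0, -t*exp(-t), exp(-t)]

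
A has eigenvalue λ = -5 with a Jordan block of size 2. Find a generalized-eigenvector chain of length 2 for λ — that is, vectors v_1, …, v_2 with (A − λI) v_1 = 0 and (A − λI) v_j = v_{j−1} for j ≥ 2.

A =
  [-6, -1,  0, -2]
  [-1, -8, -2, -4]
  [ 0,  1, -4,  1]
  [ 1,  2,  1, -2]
A Jordan chain for λ = -5 of length 2:
v_1 = (-1, -1, 0, 1)ᵀ
v_2 = (1, 0, 0, 0)ᵀ

Let N = A − (-5)·I. We want v_2 with N^2 v_2 = 0 but N^1 v_2 ≠ 0; then v_{j-1} := N · v_j for j = 2, …, 2.

Pick v_2 = (1, 0, 0, 0)ᵀ.
Then v_1 = N · v_2 = (-1, -1, 0, 1)ᵀ.

Sanity check: (A − (-5)·I) v_1 = (0, 0, 0, 0)ᵀ = 0. ✓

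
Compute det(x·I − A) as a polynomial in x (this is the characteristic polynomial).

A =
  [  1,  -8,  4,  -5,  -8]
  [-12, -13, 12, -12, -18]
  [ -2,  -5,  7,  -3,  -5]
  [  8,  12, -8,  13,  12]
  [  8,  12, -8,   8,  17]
x^5 - 25*x^4 + 250*x^3 - 1250*x^2 + 3125*x - 3125

Expanding det(x·I − A) (e.g. by cofactor expansion or by noting that A is similar to its Jordan form J, which has the same characteristic polynomial as A) gives
  χ_A(x) = x^5 - 25*x^4 + 250*x^3 - 1250*x^2 + 3125*x - 3125
which factors as (x - 5)^5. The eigenvalues (with algebraic multiplicities) are λ = 5 with multiplicity 5.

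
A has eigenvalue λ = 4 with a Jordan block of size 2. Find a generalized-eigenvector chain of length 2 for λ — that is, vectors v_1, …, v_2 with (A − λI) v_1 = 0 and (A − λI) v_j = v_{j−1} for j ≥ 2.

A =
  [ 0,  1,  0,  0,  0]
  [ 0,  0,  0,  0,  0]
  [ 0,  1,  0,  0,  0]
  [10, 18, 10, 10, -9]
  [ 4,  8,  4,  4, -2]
A Jordan chain for λ = 4 of length 2:
v_1 = (0, 0, 0, 6, 4)ᵀ
v_2 = (0, 0, 0, 1, 0)ᵀ

Let N = A − (4)·I. We want v_2 with N^2 v_2 = 0 but N^1 v_2 ≠ 0; then v_{j-1} := N · v_j for j = 2, …, 2.

Pick v_2 = (0, 0, 0, 1, 0)ᵀ.
Then v_1 = N · v_2 = (0, 0, 0, 6, 4)ᵀ.

Sanity check: (A − (4)·I) v_1 = (0, 0, 0, 0, 0)ᵀ = 0. ✓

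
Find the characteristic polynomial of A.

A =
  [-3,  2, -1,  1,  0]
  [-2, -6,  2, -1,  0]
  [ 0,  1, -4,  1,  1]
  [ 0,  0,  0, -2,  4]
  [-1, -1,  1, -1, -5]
x^5 + 20*x^4 + 160*x^3 + 640*x^2 + 1280*x + 1024

Expanding det(x·I − A) (e.g. by cofactor expansion or by noting that A is similar to its Jordan form J, which has the same characteristic polynomial as A) gives
  χ_A(x) = x^5 + 20*x^4 + 160*x^3 + 640*x^2 + 1280*x + 1024
which factors as (x + 4)^5. The eigenvalues (with algebraic multiplicities) are λ = -4 with multiplicity 5.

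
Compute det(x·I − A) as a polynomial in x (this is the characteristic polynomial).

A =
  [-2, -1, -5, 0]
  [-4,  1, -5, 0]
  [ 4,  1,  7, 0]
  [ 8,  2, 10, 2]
x^4 - 8*x^3 + 24*x^2 - 32*x + 16

Expanding det(x·I − A) (e.g. by cofactor expansion or by noting that A is similar to its Jordan form J, which has the same characteristic polynomial as A) gives
  χ_A(x) = x^4 - 8*x^3 + 24*x^2 - 32*x + 16
which factors as (x - 2)^4. The eigenvalues (with algebraic multiplicities) are λ = 2 with multiplicity 4.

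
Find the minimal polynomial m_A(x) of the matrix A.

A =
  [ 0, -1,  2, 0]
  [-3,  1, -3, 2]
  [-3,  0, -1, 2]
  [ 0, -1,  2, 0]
x^3

The characteristic polynomial is χ_A(x) = x^4, so the eigenvalues are known. The minimal polynomial is
  m_A(x) = Π_λ (x − λ)^{k_λ}
where k_λ is the size of the *largest* Jordan block for λ (equivalently, the smallest k with (A − λI)^k v = 0 for every generalised eigenvector v of λ).

  λ = 0: largest Jordan block has size 3, contributing (x − 0)^3

So m_A(x) = x^3 = x^3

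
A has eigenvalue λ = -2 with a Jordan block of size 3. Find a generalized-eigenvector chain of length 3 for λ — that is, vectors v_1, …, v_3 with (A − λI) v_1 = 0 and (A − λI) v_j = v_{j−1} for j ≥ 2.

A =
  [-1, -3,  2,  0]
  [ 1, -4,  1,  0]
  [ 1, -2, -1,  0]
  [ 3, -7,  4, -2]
A Jordan chain for λ = -2 of length 3:
v_1 = (-1, -1, -1, -3)ᵀ
v_2 = (-3, -2, -2, -7)ᵀ
v_3 = (0, 1, 0, 0)ᵀ

Let N = A − (-2)·I. We want v_3 with N^3 v_3 = 0 but N^2 v_3 ≠ 0; then v_{j-1} := N · v_j for j = 3, …, 2.

Pick v_3 = (0, 1, 0, 0)ᵀ.
Then v_2 = N · v_3 = (-3, -2, -2, -7)ᵀ.
Then v_1 = N · v_2 = (-1, -1, -1, -3)ᵀ.

Sanity check: (A − (-2)·I) v_1 = (0, 0, 0, 0)ᵀ = 0. ✓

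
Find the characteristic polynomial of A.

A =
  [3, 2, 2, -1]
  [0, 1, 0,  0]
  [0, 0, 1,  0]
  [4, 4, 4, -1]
x^4 - 4*x^3 + 6*x^2 - 4*x + 1

Expanding det(x·I − A) (e.g. by cofactor expansion or by noting that A is similar to its Jordan form J, which has the same characteristic polynomial as A) gives
  χ_A(x) = x^4 - 4*x^3 + 6*x^2 - 4*x + 1
which factors as (x - 1)^4. The eigenvalues (with algebraic multiplicities) are λ = 1 with multiplicity 4.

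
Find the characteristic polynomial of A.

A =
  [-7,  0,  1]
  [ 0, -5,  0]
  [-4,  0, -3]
x^3 + 15*x^2 + 75*x + 125

Expanding det(x·I − A) (e.g. by cofactor expansion or by noting that A is similar to its Jordan form J, which has the same characteristic polynomial as A) gives
  χ_A(x) = x^3 + 15*x^2 + 75*x + 125
which factors as (x + 5)^3. The eigenvalues (with algebraic multiplicities) are λ = -5 with multiplicity 3.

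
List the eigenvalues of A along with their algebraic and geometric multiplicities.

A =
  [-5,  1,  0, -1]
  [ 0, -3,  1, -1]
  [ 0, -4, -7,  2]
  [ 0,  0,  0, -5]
λ = -5: alg = 4, geom = 2

Step 1 — factor the characteristic polynomial to read off the algebraic multiplicities:
  χ_A(x) = (x + 5)^4

Step 2 — compute geometric multiplicities via the rank-nullity identity g(λ) = n − rank(A − λI):
  rank(A − (-5)·I) = 2, so dim ker(A − (-5)·I) = n − 2 = 2

Summary:
  λ = -5: algebraic multiplicity = 4, geometric multiplicity = 2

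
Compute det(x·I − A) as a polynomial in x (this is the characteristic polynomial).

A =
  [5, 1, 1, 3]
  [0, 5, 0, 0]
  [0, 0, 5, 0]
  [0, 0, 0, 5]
x^4 - 20*x^3 + 150*x^2 - 500*x + 625

Expanding det(x·I − A) (e.g. by cofactor expansion or by noting that A is similar to its Jordan form J, which has the same characteristic polynomial as A) gives
  χ_A(x) = x^4 - 20*x^3 + 150*x^2 - 500*x + 625
which factors as (x - 5)^4. The eigenvalues (with algebraic multiplicities) are λ = 5 with multiplicity 4.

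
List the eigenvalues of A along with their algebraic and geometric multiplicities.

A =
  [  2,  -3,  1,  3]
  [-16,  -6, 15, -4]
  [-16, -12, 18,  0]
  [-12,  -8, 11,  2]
λ = 4: alg = 4, geom = 2

Step 1 — factor the characteristic polynomial to read off the algebraic multiplicities:
  χ_A(x) = (x - 4)^4

Step 2 — compute geometric multiplicities via the rank-nullity identity g(λ) = n − rank(A − λI):
  rank(A − (4)·I) = 2, so dim ker(A − (4)·I) = n − 2 = 2

Summary:
  λ = 4: algebraic multiplicity = 4, geometric multiplicity = 2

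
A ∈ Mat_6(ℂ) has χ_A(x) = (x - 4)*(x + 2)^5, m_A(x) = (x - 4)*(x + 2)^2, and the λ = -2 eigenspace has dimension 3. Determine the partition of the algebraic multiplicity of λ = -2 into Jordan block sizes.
Block sizes for λ = -2: [2, 2, 1]

Step 1 — from the characteristic polynomial, algebraic multiplicity of λ = -2 is 5. From dim ker(A − (-2)·I) = 3, there are exactly 3 Jordan blocks for λ = -2.
Step 2 — from the minimal polynomial, the factor (x + 2)^2 tells us the largest block for λ = -2 has size 2.
Step 3 — with total size 5, 3 blocks, and largest block 2, the block sizes (in nonincreasing order) are [2, 2, 1].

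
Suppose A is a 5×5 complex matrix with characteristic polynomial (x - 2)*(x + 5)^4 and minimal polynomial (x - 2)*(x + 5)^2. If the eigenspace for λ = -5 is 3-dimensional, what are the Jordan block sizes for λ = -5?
Block sizes for λ = -5: [2, 1, 1]

Step 1 — from the characteristic polynomial, algebraic multiplicity of λ = -5 is 4. From dim ker(A − (-5)·I) = 3, there are exactly 3 Jordan blocks for λ = -5.
Step 2 — from the minimal polynomial, the factor (x + 5)^2 tells us the largest block for λ = -5 has size 2.
Step 3 — with total size 4, 3 blocks, and largest block 2, the block sizes (in nonincreasing order) are [2, 1, 1].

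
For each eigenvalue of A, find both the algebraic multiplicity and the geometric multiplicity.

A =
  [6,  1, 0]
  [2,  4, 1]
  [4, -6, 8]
λ = 6: alg = 3, geom = 1

Step 1 — factor the characteristic polynomial to read off the algebraic multiplicities:
  χ_A(x) = (x - 6)^3

Step 2 — compute geometric multiplicities via the rank-nullity identity g(λ) = n − rank(A − λI):
  rank(A − (6)·I) = 2, so dim ker(A − (6)·I) = n − 2 = 1

Summary:
  λ = 6: algebraic multiplicity = 3, geometric multiplicity = 1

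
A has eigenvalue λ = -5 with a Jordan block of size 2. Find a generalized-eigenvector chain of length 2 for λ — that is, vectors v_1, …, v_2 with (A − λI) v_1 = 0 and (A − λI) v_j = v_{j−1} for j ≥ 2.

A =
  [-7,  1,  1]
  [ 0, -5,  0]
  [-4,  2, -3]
A Jordan chain for λ = -5 of length 2:
v_1 = (-2, 0, -4)ᵀ
v_2 = (1, 0, 0)ᵀ

Let N = A − (-5)·I. We want v_2 with N^2 v_2 = 0 but N^1 v_2 ≠ 0; then v_{j-1} := N · v_j for j = 2, …, 2.

Pick v_2 = (1, 0, 0)ᵀ.
Then v_1 = N · v_2 = (-2, 0, -4)ᵀ.

Sanity check: (A − (-5)·I) v_1 = (0, 0, 0)ᵀ = 0. ✓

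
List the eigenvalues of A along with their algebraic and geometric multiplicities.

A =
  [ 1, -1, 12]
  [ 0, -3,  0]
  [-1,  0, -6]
λ = -3: alg = 2, geom = 1; λ = -2: alg = 1, geom = 1

Step 1 — factor the characteristic polynomial to read off the algebraic multiplicities:
  χ_A(x) = (x + 2)*(x + 3)^2

Step 2 — compute geometric multiplicities via the rank-nullity identity g(λ) = n − rank(A − λI):
  rank(A − (-3)·I) = 2, so dim ker(A − (-3)·I) = n − 2 = 1
  rank(A − (-2)·I) = 2, so dim ker(A − (-2)·I) = n − 2 = 1

Summary:
  λ = -3: algebraic multiplicity = 2, geometric multiplicity = 1
  λ = -2: algebraic multiplicity = 1, geometric multiplicity = 1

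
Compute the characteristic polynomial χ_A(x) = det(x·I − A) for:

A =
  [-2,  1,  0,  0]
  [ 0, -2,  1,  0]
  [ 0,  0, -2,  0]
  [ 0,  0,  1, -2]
x^4 + 8*x^3 + 24*x^2 + 32*x + 16

Expanding det(x·I − A) (e.g. by cofactor expansion or by noting that A is similar to its Jordan form J, which has the same characteristic polynomial as A) gives
  χ_A(x) = x^4 + 8*x^3 + 24*x^2 + 32*x + 16
which factors as (x + 2)^4. The eigenvalues (with algebraic multiplicities) are λ = -2 with multiplicity 4.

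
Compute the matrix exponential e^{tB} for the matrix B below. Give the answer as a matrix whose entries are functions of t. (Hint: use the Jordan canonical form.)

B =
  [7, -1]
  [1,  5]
e^{tB} =
  [t*exp(6*t) + exp(6*t), -t*exp(6*t)]
  [t*exp(6*t), -t*exp(6*t) + exp(6*t)]

Strategy: write B = P · J · P⁻¹ where J is a Jordan canonical form, so e^{tB} = P · e^{tJ} · P⁻¹, and e^{tJ} can be computed block-by-block.

B has Jordan form
J =
  [6, 1]
  [0, 6]
(up to reordering of blocks).

Per-block formulas:
  For a 2×2 Jordan block J_2(6): exp(t · J_2(6)) = e^(6t)·(I + t·N), where N is the 2×2 nilpotent shift.

After assembling e^{tJ} and conjugating by P, we get:

e^{tB} =
  [t*exp(6*t) + exp(6*t), -t*exp(6*t)]
  [t*exp(6*t), -t*exp(6*t) + exp(6*t)]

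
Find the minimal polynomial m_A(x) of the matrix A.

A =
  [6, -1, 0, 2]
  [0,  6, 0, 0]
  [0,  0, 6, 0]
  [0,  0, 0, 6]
x^2 - 12*x + 36

The characteristic polynomial is χ_A(x) = (x - 6)^4, so the eigenvalues are known. The minimal polynomial is
  m_A(x) = Π_λ (x − λ)^{k_λ}
where k_λ is the size of the *largest* Jordan block for λ (equivalently, the smallest k with (A − λI)^k v = 0 for every generalised eigenvector v of λ).

  λ = 6: largest Jordan block has size 2, contributing (x − 6)^2

So m_A(x) = (x - 6)^2 = x^2 - 12*x + 36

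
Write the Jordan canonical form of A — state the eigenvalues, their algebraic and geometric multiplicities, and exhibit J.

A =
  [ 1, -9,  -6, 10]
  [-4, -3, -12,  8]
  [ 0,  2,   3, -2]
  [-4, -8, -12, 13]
J_2(3) ⊕ J_1(3) ⊕ J_1(5)

The characteristic polynomial is
  det(x·I − A) = x^4 - 14*x^3 + 72*x^2 - 162*x + 135 = (x - 5)*(x - 3)^3

Eigenvalues and multiplicities (the geometric multiplicity of λ is n − rank(A − λI), which equals the number of Jordan blocks for λ):
  λ = 3: algebraic multiplicity = 3, geometric multiplicity = 2
  λ = 5: algebraic multiplicity = 1, geometric multiplicity = 1

Determining the block sizes for each eigenvalue:
  λ = 3: 2 blocks summing to 3 forces exactly one block of size 2 and the rest size 1 → block sizes [2, 1]
  λ = 5: one block (gm = 1), so the single block has size am = 1 → block sizes [1]

Assembling the blocks gives a Jordan form
J =
  [3, 1, 0, 0]
  [0, 3, 0, 0]
  [0, 0, 3, 0]
  [0, 0, 0, 5]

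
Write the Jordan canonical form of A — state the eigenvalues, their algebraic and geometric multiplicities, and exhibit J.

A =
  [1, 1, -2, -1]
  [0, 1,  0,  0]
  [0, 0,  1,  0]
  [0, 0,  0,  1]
J_2(1) ⊕ J_1(1) ⊕ J_1(1)

The characteristic polynomial is
  det(x·I − A) = x^4 - 4*x^3 + 6*x^2 - 4*x + 1 = (x - 1)^4

Eigenvalues and multiplicities (the geometric multiplicity of λ is n − rank(A − λI), which equals the number of Jordan blocks for λ):
  λ = 1: algebraic multiplicity = 4, geometric multiplicity = 3

Determining the block sizes for each eigenvalue:
  λ = 1: 3 blocks summing to 4 forces exactly one block of size 2 and the rest size 1 → block sizes [2, 1, 1]

Assembling the blocks gives a Jordan form
J =
  [1, 1, 0, 0]
  [0, 1, 0, 0]
  [0, 0, 1, 0]
  [0, 0, 0, 1]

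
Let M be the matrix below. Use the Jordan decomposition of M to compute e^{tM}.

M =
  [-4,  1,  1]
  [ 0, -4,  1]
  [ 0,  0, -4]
e^{tM} =
  [exp(-4*t), t*exp(-4*t), t^2*exp(-4*t)/2 + t*exp(-4*t)]
  [0, exp(-4*t), t*exp(-4*t)]
  [0, 0, exp(-4*t)]

Strategy: write M = P · J · P⁻¹ where J is a Jordan canonical form, so e^{tM} = P · e^{tJ} · P⁻¹, and e^{tJ} can be computed block-by-block.

M has Jordan form
J =
  [-4,  1,  0]
  [ 0, -4,  1]
  [ 0,  0, -4]
(up to reordering of blocks).

Per-block formulas:
  For a 3×3 Jordan block J_3(-4): exp(t · J_3(-4)) = e^(-4t)·(I + t·N + (t^2/2)·N^2), where N is the 3×3 nilpotent shift.

After assembling e^{tJ} and conjugating by P, we get:

e^{tM} =
  [exp(-4*t), t*exp(-4*t), t^2*exp(-4*t)/2 + t*exp(-4*t)]
  [0, exp(-4*t), t*exp(-4*t)]
  [0, 0, exp(-4*t)]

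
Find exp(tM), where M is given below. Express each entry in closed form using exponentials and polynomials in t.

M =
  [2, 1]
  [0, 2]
e^{tM} =
  [exp(2*t), t*exp(2*t)]
  [0, exp(2*t)]

Strategy: write M = P · J · P⁻¹ where J is a Jordan canonical form, so e^{tM} = P · e^{tJ} · P⁻¹, and e^{tJ} can be computed block-by-block.

M has Jordan form
J =
  [2, 1]
  [0, 2]
(up to reordering of blocks).

Per-block formulas:
  For a 2×2 Jordan block J_2(2): exp(t · J_2(2)) = e^(2t)·(I + t·N), where N is the 2×2 nilpotent shift.

After assembling e^{tJ} and conjugating by P, we get:

e^{tM} =
  [exp(2*t), t*exp(2*t)]
  [0, exp(2*t)]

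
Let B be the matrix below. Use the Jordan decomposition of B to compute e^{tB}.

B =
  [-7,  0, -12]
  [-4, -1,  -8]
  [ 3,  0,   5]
e^{tB} =
  [-6*t*exp(-t) + exp(-t), 0, -12*t*exp(-t)]
  [-4*t*exp(-t), exp(-t), -8*t*exp(-t)]
  [3*t*exp(-t), 0, 6*t*exp(-t) + exp(-t)]

Strategy: write B = P · J · P⁻¹ where J is a Jordan canonical form, so e^{tB} = P · e^{tJ} · P⁻¹, and e^{tJ} can be computed block-by-block.

B has Jordan form
J =
  [-1,  1,  0]
  [ 0, -1,  0]
  [ 0,  0, -1]
(up to reordering of blocks).

Per-block formulas:
  For a 2×2 Jordan block J_2(-1): exp(t · J_2(-1)) = e^(-1t)·(I + t·N), where N is the 2×2 nilpotent shift.
  For a 1×1 block at λ = -1: exp(t · [-1]) = [e^(-1t)].

After assembling e^{tJ} and conjugating by P, we get:

e^{tB} =
  [-6*t*exp(-t) + exp(-t), 0, -12*t*exp(-t)]
  [-4*t*exp(-t), exp(-t), -8*t*exp(-t)]
  [3*t*exp(-t), 0, 6*t*exp(-t) + exp(-t)]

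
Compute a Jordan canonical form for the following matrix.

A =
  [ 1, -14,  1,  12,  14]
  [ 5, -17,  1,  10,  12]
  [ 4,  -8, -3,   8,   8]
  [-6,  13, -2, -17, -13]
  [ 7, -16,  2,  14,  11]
J_3(-5) ⊕ J_2(-5)

The characteristic polynomial is
  det(x·I − A) = x^5 + 25*x^4 + 250*x^3 + 1250*x^2 + 3125*x + 3125 = (x + 5)^5

Eigenvalues and multiplicities (the geometric multiplicity of λ is n − rank(A − λI), which equals the number of Jordan blocks for λ):
  λ = -5: algebraic multiplicity = 5, geometric multiplicity = 2

Determining the block sizes for each eigenvalue:
  λ = -5: with am = 5 and gm = 2, the partition is not yet determined (e.g. several partitions of 5 into 2 parts exist). Let N = A − (-5)·I. Computing rank(N^1) = 3, rank(N^2) = 1, rank(N^3) = 0; the number of blocks of size ≥ j is rank(N^{j−1}) − rank(N^j), giving [2, 2, 1]. So we have 1 block(s) of size 3, 1 block(s) of size 2 → block sizes [3, 2]

Assembling the blocks gives a Jordan form
J =
  [-5,  1,  0,  0,  0]
  [ 0, -5,  1,  0,  0]
  [ 0,  0, -5,  0,  0]
  [ 0,  0,  0, -5,  1]
  [ 0,  0,  0,  0, -5]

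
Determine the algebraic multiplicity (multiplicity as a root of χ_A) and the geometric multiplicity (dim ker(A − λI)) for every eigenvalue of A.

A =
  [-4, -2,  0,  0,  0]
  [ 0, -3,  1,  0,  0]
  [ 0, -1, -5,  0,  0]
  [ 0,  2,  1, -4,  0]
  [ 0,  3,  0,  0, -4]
λ = -4: alg = 5, geom = 3

Step 1 — factor the characteristic polynomial to read off the algebraic multiplicities:
  χ_A(x) = (x + 4)^5

Step 2 — compute geometric multiplicities via the rank-nullity identity g(λ) = n − rank(A − λI):
  rank(A − (-4)·I) = 2, so dim ker(A − (-4)·I) = n − 2 = 3

Summary:
  λ = -4: algebraic multiplicity = 5, geometric multiplicity = 3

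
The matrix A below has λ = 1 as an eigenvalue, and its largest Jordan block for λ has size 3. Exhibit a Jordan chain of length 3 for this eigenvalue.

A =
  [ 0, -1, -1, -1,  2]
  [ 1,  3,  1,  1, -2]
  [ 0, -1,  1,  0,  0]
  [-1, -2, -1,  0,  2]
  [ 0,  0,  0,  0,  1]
A Jordan chain for λ = 1 of length 3:
v_1 = (1, 0, -1, 0, 0)ᵀ
v_2 = (-1, 1, 0, -1, 0)ᵀ
v_3 = (1, 0, 0, 0, 0)ᵀ

Let N = A − (1)·I. We want v_3 with N^3 v_3 = 0 but N^2 v_3 ≠ 0; then v_{j-1} := N · v_j for j = 3, …, 2.

Pick v_3 = (1, 0, 0, 0, 0)ᵀ.
Then v_2 = N · v_3 = (-1, 1, 0, -1, 0)ᵀ.
Then v_1 = N · v_2 = (1, 0, -1, 0, 0)ᵀ.

Sanity check: (A − (1)·I) v_1 = (0, 0, 0, 0, 0)ᵀ = 0. ✓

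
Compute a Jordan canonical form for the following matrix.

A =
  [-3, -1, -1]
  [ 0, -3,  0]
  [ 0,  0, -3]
J_2(-3) ⊕ J_1(-3)

The characteristic polynomial is
  det(x·I − A) = x^3 + 9*x^2 + 27*x + 27 = (x + 3)^3

Eigenvalues and multiplicities (the geometric multiplicity of λ is n − rank(A − λI), which equals the number of Jordan blocks for λ):
  λ = -3: algebraic multiplicity = 3, geometric multiplicity = 2

Determining the block sizes for each eigenvalue:
  λ = -3: 2 blocks summing to 3 forces exactly one block of size 2 and the rest size 1 → block sizes [2, 1]

Assembling the blocks gives a Jordan form
J =
  [-3,  1,  0]
  [ 0, -3,  0]
  [ 0,  0, -3]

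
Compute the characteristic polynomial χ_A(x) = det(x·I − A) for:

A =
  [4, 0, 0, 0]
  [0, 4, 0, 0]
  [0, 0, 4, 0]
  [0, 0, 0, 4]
x^4 - 16*x^3 + 96*x^2 - 256*x + 256

Expanding det(x·I − A) (e.g. by cofactor expansion or by noting that A is similar to its Jordan form J, which has the same characteristic polynomial as A) gives
  χ_A(x) = x^4 - 16*x^3 + 96*x^2 - 256*x + 256
which factors as (x - 4)^4. The eigenvalues (with algebraic multiplicities) are λ = 4 with multiplicity 4.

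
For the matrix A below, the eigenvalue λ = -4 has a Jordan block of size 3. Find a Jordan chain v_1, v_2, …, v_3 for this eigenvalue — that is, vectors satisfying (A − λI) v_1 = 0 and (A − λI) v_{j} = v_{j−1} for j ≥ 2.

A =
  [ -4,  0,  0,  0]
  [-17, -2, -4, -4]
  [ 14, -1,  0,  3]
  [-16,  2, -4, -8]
A Jordan chain for λ = -4 of length 3:
v_1 = (0, -2, 1, -2)ᵀ
v_2 = (0, -5, 2, -4)ᵀ
v_3 = (1, 0, -3, 0)ᵀ

Let N = A − (-4)·I. We want v_3 with N^3 v_3 = 0 but N^2 v_3 ≠ 0; then v_{j-1} := N · v_j for j = 3, …, 2.

Pick v_3 = (1, 0, -3, 0)ᵀ.
Then v_2 = N · v_3 = (0, -5, 2, -4)ᵀ.
Then v_1 = N · v_2 = (0, -2, 1, -2)ᵀ.

Sanity check: (A − (-4)·I) v_1 = (0, 0, 0, 0)ᵀ = 0. ✓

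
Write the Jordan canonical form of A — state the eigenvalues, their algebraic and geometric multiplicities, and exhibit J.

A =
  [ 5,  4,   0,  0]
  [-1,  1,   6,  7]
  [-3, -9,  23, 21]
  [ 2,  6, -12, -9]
J_3(5) ⊕ J_1(5)

The characteristic polynomial is
  det(x·I − A) = x^4 - 20*x^3 + 150*x^2 - 500*x + 625 = (x - 5)^4

Eigenvalues and multiplicities (the geometric multiplicity of λ is n − rank(A − λI), which equals the number of Jordan blocks for λ):
  λ = 5: algebraic multiplicity = 4, geometric multiplicity = 2

Determining the block sizes for each eigenvalue:
  λ = 5: with am = 4 and gm = 2, the partition is not yet determined (e.g. several partitions of 4 into 2 parts exist). Let N = A − (5)·I. Computing rank(N^1) = 2, rank(N^2) = 1, rank(N^3) = 0; the number of blocks of size ≥ j is rank(N^{j−1}) − rank(N^j), giving [2, 1, 1]. So we have 1 block(s) of size 3, 1 block(s) of size 1 → block sizes [3, 1]

Assembling the blocks gives a Jordan form
J =
  [5, 1, 0, 0]
  [0, 5, 1, 0]
  [0, 0, 5, 0]
  [0, 0, 0, 5]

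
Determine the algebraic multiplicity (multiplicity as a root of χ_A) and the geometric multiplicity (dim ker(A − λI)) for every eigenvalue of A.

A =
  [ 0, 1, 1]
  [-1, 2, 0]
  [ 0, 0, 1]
λ = 1: alg = 3, geom = 1

Step 1 — factor the characteristic polynomial to read off the algebraic multiplicities:
  χ_A(x) = (x - 1)^3

Step 2 — compute geometric multiplicities via the rank-nullity identity g(λ) = n − rank(A − λI):
  rank(A − (1)·I) = 2, so dim ker(A − (1)·I) = n − 2 = 1

Summary:
  λ = 1: algebraic multiplicity = 3, geometric multiplicity = 1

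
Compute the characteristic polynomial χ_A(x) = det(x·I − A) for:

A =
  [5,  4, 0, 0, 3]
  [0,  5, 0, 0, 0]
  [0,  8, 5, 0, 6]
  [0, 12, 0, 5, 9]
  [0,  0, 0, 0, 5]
x^5 - 25*x^4 + 250*x^3 - 1250*x^2 + 3125*x - 3125

Expanding det(x·I − A) (e.g. by cofactor expansion or by noting that A is similar to its Jordan form J, which has the same characteristic polynomial as A) gives
  χ_A(x) = x^5 - 25*x^4 + 250*x^3 - 1250*x^2 + 3125*x - 3125
which factors as (x - 5)^5. The eigenvalues (with algebraic multiplicities) are λ = 5 with multiplicity 5.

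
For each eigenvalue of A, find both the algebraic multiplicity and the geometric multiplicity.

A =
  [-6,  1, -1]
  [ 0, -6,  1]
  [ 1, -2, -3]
λ = -5: alg = 3, geom = 1

Step 1 — factor the characteristic polynomial to read off the algebraic multiplicities:
  χ_A(x) = (x + 5)^3

Step 2 — compute geometric multiplicities via the rank-nullity identity g(λ) = n − rank(A − λI):
  rank(A − (-5)·I) = 2, so dim ker(A − (-5)·I) = n − 2 = 1

Summary:
  λ = -5: algebraic multiplicity = 3, geometric multiplicity = 1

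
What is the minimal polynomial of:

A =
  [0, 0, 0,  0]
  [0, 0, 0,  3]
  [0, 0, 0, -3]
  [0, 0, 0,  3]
x^2 - 3*x

The characteristic polynomial is χ_A(x) = x^3*(x - 3), so the eigenvalues are known. The minimal polynomial is
  m_A(x) = Π_λ (x − λ)^{k_λ}
where k_λ is the size of the *largest* Jordan block for λ (equivalently, the smallest k with (A − λI)^k v = 0 for every generalised eigenvector v of λ).

  λ = 0: largest Jordan block has size 1, contributing (x − 0)
  λ = 3: largest Jordan block has size 1, contributing (x − 3)

So m_A(x) = x*(x - 3) = x^2 - 3*x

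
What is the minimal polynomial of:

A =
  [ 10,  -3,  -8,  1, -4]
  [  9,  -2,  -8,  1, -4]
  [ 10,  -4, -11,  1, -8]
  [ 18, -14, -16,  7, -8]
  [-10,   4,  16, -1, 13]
x^4 - 12*x^3 + 46*x^2 - 60*x + 25

The characteristic polynomial is χ_A(x) = (x - 5)^3*(x - 1)^2, so the eigenvalues are known. The minimal polynomial is
  m_A(x) = Π_λ (x − λ)^{k_λ}
where k_λ is the size of the *largest* Jordan block for λ (equivalently, the smallest k with (A − λI)^k v = 0 for every generalised eigenvector v of λ).

  λ = 1: largest Jordan block has size 2, contributing (x − 1)^2
  λ = 5: largest Jordan block has size 2, contributing (x − 5)^2

So m_A(x) = (x - 5)^2*(x - 1)^2 = x^4 - 12*x^3 + 46*x^2 - 60*x + 25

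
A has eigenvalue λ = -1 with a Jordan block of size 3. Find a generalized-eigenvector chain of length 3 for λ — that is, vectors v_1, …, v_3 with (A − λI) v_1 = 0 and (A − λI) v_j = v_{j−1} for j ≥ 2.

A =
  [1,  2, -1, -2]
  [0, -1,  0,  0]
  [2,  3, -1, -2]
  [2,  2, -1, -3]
A Jordan chain for λ = -1 of length 3:
v_1 = (-2, 0, 0, -2)ᵀ
v_2 = (2, 0, 2, 2)ᵀ
v_3 = (1, 0, 0, 0)ᵀ

Let N = A − (-1)·I. We want v_3 with N^3 v_3 = 0 but N^2 v_3 ≠ 0; then v_{j-1} := N · v_j for j = 3, …, 2.

Pick v_3 = (1, 0, 0, 0)ᵀ.
Then v_2 = N · v_3 = (2, 0, 2, 2)ᵀ.
Then v_1 = N · v_2 = (-2, 0, 0, -2)ᵀ.

Sanity check: (A − (-1)·I) v_1 = (0, 0, 0, 0)ᵀ = 0. ✓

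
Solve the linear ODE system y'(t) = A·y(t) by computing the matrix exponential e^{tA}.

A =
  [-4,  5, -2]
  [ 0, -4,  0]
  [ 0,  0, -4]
e^{tA} =
  [exp(-4*t), 5*t*exp(-4*t), -2*t*exp(-4*t)]
  [0, exp(-4*t), 0]
  [0, 0, exp(-4*t)]

Strategy: write A = P · J · P⁻¹ where J is a Jordan canonical form, so e^{tA} = P · e^{tJ} · P⁻¹, and e^{tJ} can be computed block-by-block.

A has Jordan form
J =
  [-4,  1,  0]
  [ 0, -4,  0]
  [ 0,  0, -4]
(up to reordering of blocks).

Per-block formulas:
  For a 2×2 Jordan block J_2(-4): exp(t · J_2(-4)) = e^(-4t)·(I + t·N), where N is the 2×2 nilpotent shift.
  For a 1×1 block at λ = -4: exp(t · [-4]) = [e^(-4t)].

After assembling e^{tJ} and conjugating by P, we get:

e^{tA} =
  [exp(-4*t), 5*t*exp(-4*t), -2*t*exp(-4*t)]
  [0, exp(-4*t), 0]
  [0, 0, exp(-4*t)]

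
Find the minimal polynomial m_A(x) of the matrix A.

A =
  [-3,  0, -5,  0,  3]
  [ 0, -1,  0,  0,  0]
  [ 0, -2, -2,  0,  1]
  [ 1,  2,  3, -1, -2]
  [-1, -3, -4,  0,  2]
x^3 + 3*x^2 + 3*x + 1

The characteristic polynomial is χ_A(x) = (x + 1)^5, so the eigenvalues are known. The minimal polynomial is
  m_A(x) = Π_λ (x − λ)^{k_λ}
where k_λ is the size of the *largest* Jordan block for λ (equivalently, the smallest k with (A − λI)^k v = 0 for every generalised eigenvector v of λ).

  λ = -1: largest Jordan block has size 3, contributing (x + 1)^3

So m_A(x) = (x + 1)^3 = x^3 + 3*x^2 + 3*x + 1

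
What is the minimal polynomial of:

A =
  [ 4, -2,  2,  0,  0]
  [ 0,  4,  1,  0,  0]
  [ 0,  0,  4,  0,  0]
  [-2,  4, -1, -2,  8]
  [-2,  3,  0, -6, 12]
x^4 - 18*x^3 + 120*x^2 - 352*x + 384

The characteristic polynomial is χ_A(x) = (x - 6)*(x - 4)^4, so the eigenvalues are known. The minimal polynomial is
  m_A(x) = Π_λ (x − λ)^{k_λ}
where k_λ is the size of the *largest* Jordan block for λ (equivalently, the smallest k with (A − λI)^k v = 0 for every generalised eigenvector v of λ).

  λ = 4: largest Jordan block has size 3, contributing (x − 4)^3
  λ = 6: largest Jordan block has size 1, contributing (x − 6)

So m_A(x) = (x - 6)*(x - 4)^3 = x^4 - 18*x^3 + 120*x^2 - 352*x + 384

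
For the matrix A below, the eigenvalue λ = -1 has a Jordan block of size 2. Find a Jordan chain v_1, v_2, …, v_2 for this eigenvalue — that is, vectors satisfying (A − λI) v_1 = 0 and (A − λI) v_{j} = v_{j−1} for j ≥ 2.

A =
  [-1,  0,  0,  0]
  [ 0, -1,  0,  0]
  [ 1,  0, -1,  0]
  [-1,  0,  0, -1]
A Jordan chain for λ = -1 of length 2:
v_1 = (0, 0, 1, -1)ᵀ
v_2 = (1, 0, 0, 0)ᵀ

Let N = A − (-1)·I. We want v_2 with N^2 v_2 = 0 but N^1 v_2 ≠ 0; then v_{j-1} := N · v_j for j = 2, …, 2.

Pick v_2 = (1, 0, 0, 0)ᵀ.
Then v_1 = N · v_2 = (0, 0, 1, -1)ᵀ.

Sanity check: (A − (-1)·I) v_1 = (0, 0, 0, 0)ᵀ = 0. ✓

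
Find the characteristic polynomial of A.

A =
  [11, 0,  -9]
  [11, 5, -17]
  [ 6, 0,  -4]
x^3 - 12*x^2 + 45*x - 50

Expanding det(x·I − A) (e.g. by cofactor expansion or by noting that A is similar to its Jordan form J, which has the same characteristic polynomial as A) gives
  χ_A(x) = x^3 - 12*x^2 + 45*x - 50
which factors as (x - 5)^2*(x - 2). The eigenvalues (with algebraic multiplicities) are λ = 2 with multiplicity 1, λ = 5 with multiplicity 2.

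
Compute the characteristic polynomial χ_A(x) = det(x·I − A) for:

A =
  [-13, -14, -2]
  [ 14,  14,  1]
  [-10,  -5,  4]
x^3 - 5*x^2 + 3*x + 9

Expanding det(x·I − A) (e.g. by cofactor expansion or by noting that A is similar to its Jordan form J, which has the same characteristic polynomial as A) gives
  χ_A(x) = x^3 - 5*x^2 + 3*x + 9
which factors as (x - 3)^2*(x + 1). The eigenvalues (with algebraic multiplicities) are λ = -1 with multiplicity 1, λ = 3 with multiplicity 2.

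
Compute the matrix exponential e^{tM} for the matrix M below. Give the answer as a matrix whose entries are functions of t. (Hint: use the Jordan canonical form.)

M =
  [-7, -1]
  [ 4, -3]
e^{tM} =
  [-2*t*exp(-5*t) + exp(-5*t), -t*exp(-5*t)]
  [4*t*exp(-5*t), 2*t*exp(-5*t) + exp(-5*t)]

Strategy: write M = P · J · P⁻¹ where J is a Jordan canonical form, so e^{tM} = P · e^{tJ} · P⁻¹, and e^{tJ} can be computed block-by-block.

M has Jordan form
J =
  [-5,  1]
  [ 0, -5]
(up to reordering of blocks).

Per-block formulas:
  For a 2×2 Jordan block J_2(-5): exp(t · J_2(-5)) = e^(-5t)·(I + t·N), where N is the 2×2 nilpotent shift.

After assembling e^{tJ} and conjugating by P, we get:

e^{tM} =
  [-2*t*exp(-5*t) + exp(-5*t), -t*exp(-5*t)]
  [4*t*exp(-5*t), 2*t*exp(-5*t) + exp(-5*t)]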